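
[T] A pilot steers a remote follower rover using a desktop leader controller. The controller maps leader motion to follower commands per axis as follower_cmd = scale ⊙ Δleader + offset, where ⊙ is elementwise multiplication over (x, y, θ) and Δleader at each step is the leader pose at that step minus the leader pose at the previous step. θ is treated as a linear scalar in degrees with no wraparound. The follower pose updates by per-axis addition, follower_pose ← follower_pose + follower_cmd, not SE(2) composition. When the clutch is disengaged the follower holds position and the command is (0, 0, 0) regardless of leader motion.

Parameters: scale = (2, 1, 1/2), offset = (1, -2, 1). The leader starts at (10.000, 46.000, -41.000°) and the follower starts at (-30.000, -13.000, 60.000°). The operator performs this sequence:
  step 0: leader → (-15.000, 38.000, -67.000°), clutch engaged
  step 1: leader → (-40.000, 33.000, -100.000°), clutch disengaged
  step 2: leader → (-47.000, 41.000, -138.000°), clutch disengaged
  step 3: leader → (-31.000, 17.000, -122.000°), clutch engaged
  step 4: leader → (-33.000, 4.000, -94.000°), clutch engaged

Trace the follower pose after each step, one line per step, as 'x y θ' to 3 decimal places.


step 0: Δleader=(-25.000, -8.000, -26.000°), engaged; cmd=(-49.000, -10.000, -12.000°) → follower=(-79.000, -23.000, 48.000°)
step 1: Δleader=(-25.000, -5.000, -33.000°), disengaged; cmd=(0,0,0) → follower holds at (-79.000, -23.000, 48.000°)
step 2: Δleader=(-7.000, 8.000, -38.000°), disengaged; cmd=(0,0,0) → follower holds at (-79.000, -23.000, 48.000°)
step 3: Δleader=(16.000, -24.000, 16.000°), engaged; cmd=(33.000, -26.000, 9.000°) → follower=(-46.000, -49.000, 57.000°)
step 4: Δleader=(-2.000, -13.000, 28.000°), engaged; cmd=(-3.000, -15.000, 15.000°) → follower=(-49.000, -64.000, 72.000°)

-79.000 -23.000 48.000
-79.000 -23.000 48.000
-79.000 -23.000 48.000
-46.000 -49.000 57.000
-49.000 -64.000 72.000


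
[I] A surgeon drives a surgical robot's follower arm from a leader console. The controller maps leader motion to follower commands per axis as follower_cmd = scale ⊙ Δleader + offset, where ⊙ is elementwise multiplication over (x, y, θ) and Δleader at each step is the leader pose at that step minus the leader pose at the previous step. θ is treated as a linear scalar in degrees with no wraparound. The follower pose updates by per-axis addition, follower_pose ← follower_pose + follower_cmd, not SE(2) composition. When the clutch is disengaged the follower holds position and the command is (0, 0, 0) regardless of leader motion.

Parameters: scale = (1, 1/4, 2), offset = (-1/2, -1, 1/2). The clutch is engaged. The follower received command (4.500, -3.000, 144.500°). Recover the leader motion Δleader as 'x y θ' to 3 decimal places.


axis x: (4.500 − -1/2) / (1) = 5.000
axis y: (-3.000 − -1) / (1/4) = -8.000
axis θ: (144.500 − 1/2) / (2) = 72.000

5.000 -8.000 72.000


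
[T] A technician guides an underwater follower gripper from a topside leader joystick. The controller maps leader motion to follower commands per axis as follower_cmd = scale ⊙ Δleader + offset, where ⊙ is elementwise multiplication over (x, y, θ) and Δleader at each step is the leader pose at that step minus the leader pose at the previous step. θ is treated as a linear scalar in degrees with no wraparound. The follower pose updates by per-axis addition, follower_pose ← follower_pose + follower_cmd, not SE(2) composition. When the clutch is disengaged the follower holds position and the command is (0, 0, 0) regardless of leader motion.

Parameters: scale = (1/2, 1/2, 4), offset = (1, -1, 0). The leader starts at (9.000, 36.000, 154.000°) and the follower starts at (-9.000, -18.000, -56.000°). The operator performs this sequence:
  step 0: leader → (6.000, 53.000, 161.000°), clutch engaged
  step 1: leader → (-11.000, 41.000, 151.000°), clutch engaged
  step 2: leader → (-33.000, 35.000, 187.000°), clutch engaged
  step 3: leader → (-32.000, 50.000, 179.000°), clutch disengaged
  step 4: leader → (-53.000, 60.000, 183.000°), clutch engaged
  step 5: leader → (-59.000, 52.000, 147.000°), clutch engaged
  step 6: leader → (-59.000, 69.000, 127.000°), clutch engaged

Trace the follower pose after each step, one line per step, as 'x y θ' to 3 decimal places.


-9.500 -10.500 -28.000
-17.000 -17.500 -68.000
-27.000 -21.500 76.000
-27.000 -21.500 76.000
-36.500 -17.500 92.000
-38.500 -22.500 -52.000
-37.500 -15.000 -132.000

step 0: Δleader=(-3.000, 17.000, 7.000°), engaged; cmd=(-0.500, 7.500, 28.000°) → follower=(-9.500, -10.500, -28.000°)
step 1: Δleader=(-17.000, -12.000, -10.000°), engaged; cmd=(-7.500, -7.000, -40.000°) → follower=(-17.000, -17.500, -68.000°)
step 2: Δleader=(-22.000, -6.000, 36.000°), engaged; cmd=(-10.000, -4.000, 144.000°) → follower=(-27.000, -21.500, 76.000°)
step 3: Δleader=(1.000, 15.000, -8.000°), disengaged; cmd=(0,0,0) → follower holds at (-27.000, -21.500, 76.000°)
step 4: Δleader=(-21.000, 10.000, 4.000°), engaged; cmd=(-9.500, 4.000, 16.000°) → follower=(-36.500, -17.500, 92.000°)
step 5: Δleader=(-6.000, -8.000, -36.000°), engaged; cmd=(-2.000, -5.000, -144.000°) → follower=(-38.500, -22.500, -52.000°)
step 6: Δleader=(0.000, 17.000, -20.000°), engaged; cmd=(1.000, 7.500, -80.000°) → follower=(-37.500, -15.000, -132.000°)


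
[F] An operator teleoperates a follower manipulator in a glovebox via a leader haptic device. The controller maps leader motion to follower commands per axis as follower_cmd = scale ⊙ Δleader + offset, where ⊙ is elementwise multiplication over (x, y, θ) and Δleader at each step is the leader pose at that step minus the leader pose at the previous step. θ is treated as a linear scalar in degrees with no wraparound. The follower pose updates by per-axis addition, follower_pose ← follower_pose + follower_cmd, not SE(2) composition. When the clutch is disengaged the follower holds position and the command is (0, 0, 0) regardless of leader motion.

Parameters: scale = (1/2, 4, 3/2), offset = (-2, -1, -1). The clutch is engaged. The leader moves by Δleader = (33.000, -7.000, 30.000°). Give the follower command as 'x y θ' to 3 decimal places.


14.500 -29.000 44.000

axis x: 1/2·33.000 + -2 = 14.500
axis y: 4·-7.000 + -1 = -29.000
axis θ: 3/2·30.000 + -1 = 44.000


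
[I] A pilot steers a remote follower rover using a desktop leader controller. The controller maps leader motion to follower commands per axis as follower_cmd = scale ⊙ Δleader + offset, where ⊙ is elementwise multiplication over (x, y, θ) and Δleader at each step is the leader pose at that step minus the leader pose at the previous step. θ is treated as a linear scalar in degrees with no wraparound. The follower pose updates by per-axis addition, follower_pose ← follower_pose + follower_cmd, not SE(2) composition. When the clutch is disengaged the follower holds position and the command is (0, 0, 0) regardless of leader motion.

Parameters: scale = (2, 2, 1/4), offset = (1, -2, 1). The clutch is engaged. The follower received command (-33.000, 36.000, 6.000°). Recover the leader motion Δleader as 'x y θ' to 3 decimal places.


axis x: (-33.000 − 1) / (2) = -17.000
axis y: (36.000 − -2) / (2) = 19.000
axis θ: (6.000 − 1) / (1/4) = 20.000

-17.000 19.000 20.000


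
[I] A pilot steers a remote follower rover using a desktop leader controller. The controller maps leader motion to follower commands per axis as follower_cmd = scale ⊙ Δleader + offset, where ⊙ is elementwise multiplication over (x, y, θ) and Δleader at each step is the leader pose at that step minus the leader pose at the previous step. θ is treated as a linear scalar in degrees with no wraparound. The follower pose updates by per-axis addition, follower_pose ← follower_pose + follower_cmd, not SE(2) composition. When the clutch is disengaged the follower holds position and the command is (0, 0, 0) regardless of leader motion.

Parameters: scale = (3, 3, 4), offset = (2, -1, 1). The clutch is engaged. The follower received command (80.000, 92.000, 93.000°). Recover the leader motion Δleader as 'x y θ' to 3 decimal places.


axis x: (80.000 − 2) / (3) = 26.000
axis y: (92.000 − -1) / (3) = 31.000
axis θ: (93.000 − 1) / (4) = 23.000

26.000 31.000 23.000


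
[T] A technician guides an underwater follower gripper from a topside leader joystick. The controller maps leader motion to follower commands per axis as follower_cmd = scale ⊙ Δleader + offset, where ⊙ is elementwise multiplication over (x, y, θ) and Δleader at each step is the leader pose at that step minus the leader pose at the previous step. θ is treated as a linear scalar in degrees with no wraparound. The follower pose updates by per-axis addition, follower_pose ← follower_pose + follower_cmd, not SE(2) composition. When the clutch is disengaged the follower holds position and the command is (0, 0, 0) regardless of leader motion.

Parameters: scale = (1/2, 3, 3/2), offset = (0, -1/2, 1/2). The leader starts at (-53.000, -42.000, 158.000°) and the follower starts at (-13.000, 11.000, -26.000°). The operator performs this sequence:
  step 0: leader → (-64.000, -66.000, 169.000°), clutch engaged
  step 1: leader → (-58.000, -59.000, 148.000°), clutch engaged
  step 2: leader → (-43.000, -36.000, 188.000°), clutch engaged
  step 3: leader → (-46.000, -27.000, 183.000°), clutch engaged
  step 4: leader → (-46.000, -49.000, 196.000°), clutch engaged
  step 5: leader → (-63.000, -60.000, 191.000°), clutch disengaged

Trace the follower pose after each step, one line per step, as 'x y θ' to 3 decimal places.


step 0: Δleader=(-11.000, -24.000, 11.000°), engaged; cmd=(-5.500, -72.500, 17.000°) → follower=(-18.500, -61.500, -9.000°)
step 1: Δleader=(6.000, 7.000, -21.000°), engaged; cmd=(3.000, 20.500, -31.000°) → follower=(-15.500, -41.000, -40.000°)
step 2: Δleader=(15.000, 23.000, 40.000°), engaged; cmd=(7.500, 68.500, 60.500°) → follower=(-8.000, 27.500, 20.500°)
step 3: Δleader=(-3.000, 9.000, -5.000°), engaged; cmd=(-1.500, 26.500, -7.000°) → follower=(-9.500, 54.000, 13.500°)
step 4: Δleader=(0.000, -22.000, 13.000°), engaged; cmd=(0.000, -66.500, 20.000°) → follower=(-9.500, -12.500, 33.500°)
step 5: Δleader=(-17.000, -11.000, -5.000°), disengaged; cmd=(0,0,0) → follower holds at (-9.500, -12.500, 33.500°)

-18.500 -61.500 -9.000
-15.500 -41.000 -40.000
-8.000 27.500 20.500
-9.500 54.000 13.500
-9.500 -12.500 33.500
-9.500 -12.500 33.500


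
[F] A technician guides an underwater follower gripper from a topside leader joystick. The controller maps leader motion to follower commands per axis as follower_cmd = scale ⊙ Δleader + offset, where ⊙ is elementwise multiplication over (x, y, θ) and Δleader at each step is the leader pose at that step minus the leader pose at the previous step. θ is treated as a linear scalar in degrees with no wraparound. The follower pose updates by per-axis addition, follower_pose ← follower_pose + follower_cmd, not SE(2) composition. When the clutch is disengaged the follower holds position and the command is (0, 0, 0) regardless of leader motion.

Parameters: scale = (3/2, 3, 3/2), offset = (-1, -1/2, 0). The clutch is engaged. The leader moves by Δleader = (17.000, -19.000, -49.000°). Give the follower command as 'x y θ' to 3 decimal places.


axis x: 3/2·17.000 + -1 = 24.500
axis y: 3·-19.000 + -1/2 = -57.500
axis θ: 3/2·-49.000 + 0 = -73.500

24.500 -57.500 -73.500


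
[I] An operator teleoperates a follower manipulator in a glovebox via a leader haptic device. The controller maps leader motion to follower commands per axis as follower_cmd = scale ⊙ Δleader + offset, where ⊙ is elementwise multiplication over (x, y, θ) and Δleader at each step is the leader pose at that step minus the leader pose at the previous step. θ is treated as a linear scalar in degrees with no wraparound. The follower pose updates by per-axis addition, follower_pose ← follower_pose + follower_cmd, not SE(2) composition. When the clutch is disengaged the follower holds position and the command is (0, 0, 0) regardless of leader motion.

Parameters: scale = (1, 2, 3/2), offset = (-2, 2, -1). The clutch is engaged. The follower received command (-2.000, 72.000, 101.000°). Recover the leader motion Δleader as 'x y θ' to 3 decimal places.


0.000 35.000 68.000

axis x: (-2.000 − -2) / (1) = 0.000
axis y: (72.000 − 2) / (2) = 35.000
axis θ: (101.000 − -1) / (3/2) = 68.000


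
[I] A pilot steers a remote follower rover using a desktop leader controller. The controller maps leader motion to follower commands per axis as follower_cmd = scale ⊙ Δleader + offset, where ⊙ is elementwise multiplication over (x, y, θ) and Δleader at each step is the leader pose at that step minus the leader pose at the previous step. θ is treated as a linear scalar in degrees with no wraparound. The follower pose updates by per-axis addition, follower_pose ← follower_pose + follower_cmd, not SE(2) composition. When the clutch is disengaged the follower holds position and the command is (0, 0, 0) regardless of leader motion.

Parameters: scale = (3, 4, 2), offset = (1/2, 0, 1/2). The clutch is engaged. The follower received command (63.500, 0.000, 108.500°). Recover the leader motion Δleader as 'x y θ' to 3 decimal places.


21.000 0.000 54.000

axis x: (63.500 − 1/2) / (3) = 21.000
axis y: (0.000 − 0) / (4) = 0.000
axis θ: (108.500 − 1/2) / (2) = 54.000


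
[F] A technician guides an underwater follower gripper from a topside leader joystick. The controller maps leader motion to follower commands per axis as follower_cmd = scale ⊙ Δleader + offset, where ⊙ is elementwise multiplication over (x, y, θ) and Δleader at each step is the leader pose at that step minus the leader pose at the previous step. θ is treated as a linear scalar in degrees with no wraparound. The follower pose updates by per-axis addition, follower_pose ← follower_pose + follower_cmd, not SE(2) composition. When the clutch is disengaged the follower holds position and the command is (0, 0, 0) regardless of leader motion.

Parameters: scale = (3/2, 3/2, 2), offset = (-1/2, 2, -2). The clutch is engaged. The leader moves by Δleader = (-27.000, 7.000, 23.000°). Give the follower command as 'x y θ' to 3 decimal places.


axis x: 3/2·-27.000 + -1/2 = -41.000
axis y: 3/2·7.000 + 2 = 12.500
axis θ: 2·23.000 + -2 = 44.000

-41.000 12.500 44.000


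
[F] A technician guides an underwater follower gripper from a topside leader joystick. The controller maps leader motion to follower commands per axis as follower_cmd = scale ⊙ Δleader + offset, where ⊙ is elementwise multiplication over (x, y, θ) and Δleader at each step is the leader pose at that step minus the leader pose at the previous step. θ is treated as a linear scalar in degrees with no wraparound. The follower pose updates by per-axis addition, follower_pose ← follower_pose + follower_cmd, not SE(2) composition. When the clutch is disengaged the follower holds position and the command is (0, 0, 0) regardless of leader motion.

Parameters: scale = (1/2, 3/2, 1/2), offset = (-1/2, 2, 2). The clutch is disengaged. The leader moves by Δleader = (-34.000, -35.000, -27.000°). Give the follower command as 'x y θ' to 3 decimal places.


clutch disengaged → follower holds; cmd = (0, 0, 0)

0.000 0.000 0.000


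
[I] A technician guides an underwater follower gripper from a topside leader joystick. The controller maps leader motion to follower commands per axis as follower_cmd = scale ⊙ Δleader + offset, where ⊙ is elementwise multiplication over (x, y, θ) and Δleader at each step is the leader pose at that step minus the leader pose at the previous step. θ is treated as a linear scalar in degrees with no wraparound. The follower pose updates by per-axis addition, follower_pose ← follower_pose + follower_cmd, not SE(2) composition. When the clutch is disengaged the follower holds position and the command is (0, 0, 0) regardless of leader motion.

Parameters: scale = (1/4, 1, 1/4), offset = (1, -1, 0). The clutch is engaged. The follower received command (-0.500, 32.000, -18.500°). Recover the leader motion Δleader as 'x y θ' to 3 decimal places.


axis x: (-0.500 − 1) / (1/4) = -6.000
axis y: (32.000 − -1) / (1) = 33.000
axis θ: (-18.500 − 0) / (1/4) = -74.000

-6.000 33.000 -74.000


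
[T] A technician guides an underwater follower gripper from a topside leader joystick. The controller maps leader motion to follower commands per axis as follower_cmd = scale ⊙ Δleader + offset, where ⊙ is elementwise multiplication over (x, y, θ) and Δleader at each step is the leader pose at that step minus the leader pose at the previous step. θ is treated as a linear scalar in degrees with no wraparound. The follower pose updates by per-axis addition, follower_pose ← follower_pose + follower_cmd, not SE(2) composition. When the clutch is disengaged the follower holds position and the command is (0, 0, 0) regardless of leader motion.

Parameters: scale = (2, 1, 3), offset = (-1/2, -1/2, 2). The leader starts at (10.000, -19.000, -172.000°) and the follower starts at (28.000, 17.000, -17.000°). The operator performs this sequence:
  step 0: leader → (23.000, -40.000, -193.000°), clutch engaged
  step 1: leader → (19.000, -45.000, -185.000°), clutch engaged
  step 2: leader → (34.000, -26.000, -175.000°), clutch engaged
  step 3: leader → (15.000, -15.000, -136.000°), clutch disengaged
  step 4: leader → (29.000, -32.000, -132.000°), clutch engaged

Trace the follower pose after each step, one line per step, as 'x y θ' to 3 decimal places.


53.500 -4.500 -78.000
45.000 -10.000 -52.000
74.500 8.500 -20.000
74.500 8.500 -20.000
102.000 -9.000 -6.000

step 0: Δleader=(13.000, -21.000, -21.000°), engaged; cmd=(25.500, -21.500, -61.000°) → follower=(53.500, -4.500, -78.000°)
step 1: Δleader=(-4.000, -5.000, 8.000°), engaged; cmd=(-8.500, -5.500, 26.000°) → follower=(45.000, -10.000, -52.000°)
step 2: Δleader=(15.000, 19.000, 10.000°), engaged; cmd=(29.500, 18.500, 32.000°) → follower=(74.500, 8.500, -20.000°)
step 3: Δleader=(-19.000, 11.000, 39.000°), disengaged; cmd=(0,0,0) → follower holds at (74.500, 8.500, -20.000°)
step 4: Δleader=(14.000, -17.000, 4.000°), engaged; cmd=(27.500, -17.500, 14.000°) → follower=(102.000, -9.000, -6.000°)


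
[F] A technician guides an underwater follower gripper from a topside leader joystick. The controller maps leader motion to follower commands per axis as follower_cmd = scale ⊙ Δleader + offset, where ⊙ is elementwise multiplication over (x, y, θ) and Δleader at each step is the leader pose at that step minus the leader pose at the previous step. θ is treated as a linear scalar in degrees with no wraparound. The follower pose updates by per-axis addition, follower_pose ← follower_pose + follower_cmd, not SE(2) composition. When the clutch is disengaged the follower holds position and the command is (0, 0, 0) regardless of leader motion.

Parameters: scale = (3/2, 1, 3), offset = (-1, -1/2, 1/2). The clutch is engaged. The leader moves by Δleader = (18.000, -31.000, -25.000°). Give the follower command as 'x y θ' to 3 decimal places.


26.000 -31.500 -74.500

axis x: 3/2·18.000 + -1 = 26.000
axis y: 1·-31.000 + -1/2 = -31.500
axis θ: 3·-25.000 + 1/2 = -74.500


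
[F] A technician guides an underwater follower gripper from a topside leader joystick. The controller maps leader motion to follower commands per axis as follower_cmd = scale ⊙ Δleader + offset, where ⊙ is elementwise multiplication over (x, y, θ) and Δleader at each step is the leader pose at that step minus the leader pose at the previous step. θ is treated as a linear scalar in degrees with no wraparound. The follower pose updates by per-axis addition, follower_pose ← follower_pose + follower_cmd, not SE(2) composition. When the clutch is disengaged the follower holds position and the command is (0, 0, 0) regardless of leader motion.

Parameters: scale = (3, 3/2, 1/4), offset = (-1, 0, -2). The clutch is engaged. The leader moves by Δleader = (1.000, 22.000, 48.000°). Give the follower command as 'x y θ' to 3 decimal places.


2.000 33.000 10.000

axis x: 3·1.000 + -1 = 2.000
axis y: 3/2·22.000 + 0 = 33.000
axis θ: 1/4·48.000 + -2 = 10.000


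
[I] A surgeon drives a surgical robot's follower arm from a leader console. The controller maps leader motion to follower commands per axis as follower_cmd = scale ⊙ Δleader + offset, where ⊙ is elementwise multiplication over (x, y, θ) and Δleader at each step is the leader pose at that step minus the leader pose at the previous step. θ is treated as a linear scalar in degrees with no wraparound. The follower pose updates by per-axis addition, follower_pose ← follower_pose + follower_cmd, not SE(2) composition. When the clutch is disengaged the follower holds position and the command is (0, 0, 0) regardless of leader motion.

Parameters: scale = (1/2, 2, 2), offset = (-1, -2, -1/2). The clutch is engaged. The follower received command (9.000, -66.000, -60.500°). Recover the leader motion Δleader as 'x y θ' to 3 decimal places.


axis x: (9.000 − -1) / (1/2) = 20.000
axis y: (-66.000 − -2) / (2) = -32.000
axis θ: (-60.500 − -1/2) / (2) = -30.000

20.000 -32.000 -30.000


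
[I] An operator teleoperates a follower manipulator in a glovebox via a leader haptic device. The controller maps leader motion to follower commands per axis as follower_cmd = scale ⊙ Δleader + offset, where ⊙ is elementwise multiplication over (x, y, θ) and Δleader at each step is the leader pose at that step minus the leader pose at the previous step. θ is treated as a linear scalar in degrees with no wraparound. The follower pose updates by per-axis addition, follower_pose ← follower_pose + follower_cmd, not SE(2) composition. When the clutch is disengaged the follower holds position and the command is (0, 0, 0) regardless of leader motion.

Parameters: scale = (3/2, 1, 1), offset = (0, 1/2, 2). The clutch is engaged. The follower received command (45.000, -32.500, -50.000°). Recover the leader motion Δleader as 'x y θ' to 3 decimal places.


axis x: (45.000 − 0) / (3/2) = 30.000
axis y: (-32.500 − 1/2) / (1) = -33.000
axis θ: (-50.000 − 2) / (1) = -52.000

30.000 -33.000 -52.000


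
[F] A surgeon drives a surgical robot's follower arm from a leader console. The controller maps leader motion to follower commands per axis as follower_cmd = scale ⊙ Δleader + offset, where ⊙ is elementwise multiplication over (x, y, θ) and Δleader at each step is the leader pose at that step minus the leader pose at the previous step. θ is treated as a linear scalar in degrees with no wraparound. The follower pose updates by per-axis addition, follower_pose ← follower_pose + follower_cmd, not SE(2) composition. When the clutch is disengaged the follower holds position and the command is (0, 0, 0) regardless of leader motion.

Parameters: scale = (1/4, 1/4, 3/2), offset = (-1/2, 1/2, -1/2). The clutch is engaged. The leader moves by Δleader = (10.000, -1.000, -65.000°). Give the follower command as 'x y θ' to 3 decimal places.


axis x: 1/4·10.000 + -1/2 = 2.000
axis y: 1/4·-1.000 + 1/2 = 0.250
axis θ: 3/2·-65.000 + -1/2 = -98.000

2.000 0.250 -98.000


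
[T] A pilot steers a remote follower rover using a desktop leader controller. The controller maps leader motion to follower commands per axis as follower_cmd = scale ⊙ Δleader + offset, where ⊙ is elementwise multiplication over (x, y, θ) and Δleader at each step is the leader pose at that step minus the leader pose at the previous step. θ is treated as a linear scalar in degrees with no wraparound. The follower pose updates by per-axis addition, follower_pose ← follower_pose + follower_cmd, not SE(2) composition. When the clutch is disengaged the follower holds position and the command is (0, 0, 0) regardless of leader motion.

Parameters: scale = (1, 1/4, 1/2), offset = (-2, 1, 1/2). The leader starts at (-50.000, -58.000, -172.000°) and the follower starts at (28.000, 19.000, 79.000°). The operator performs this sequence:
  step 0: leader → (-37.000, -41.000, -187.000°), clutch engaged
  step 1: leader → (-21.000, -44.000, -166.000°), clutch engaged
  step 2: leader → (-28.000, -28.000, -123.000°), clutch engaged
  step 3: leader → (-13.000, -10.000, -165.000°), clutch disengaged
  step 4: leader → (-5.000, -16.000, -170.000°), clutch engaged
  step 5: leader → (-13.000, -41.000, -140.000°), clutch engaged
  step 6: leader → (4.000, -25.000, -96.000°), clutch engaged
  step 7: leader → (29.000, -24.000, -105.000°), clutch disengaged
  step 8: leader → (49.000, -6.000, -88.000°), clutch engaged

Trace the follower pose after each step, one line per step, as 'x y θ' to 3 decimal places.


39.000 24.250 72.000
53.000 24.500 83.000
44.000 29.500 105.000
44.000 29.500 105.000
50.000 29.000 103.000
40.000 23.750 118.500
55.000 28.750 141.000
55.000 28.750 141.000
73.000 34.250 150.000

step 0: Δleader=(13.000, 17.000, -15.000°), engaged; cmd=(11.000, 5.250, -7.000°) → follower=(39.000, 24.250, 72.000°)
step 1: Δleader=(16.000, -3.000, 21.000°), engaged; cmd=(14.000, 0.250, 11.000°) → follower=(53.000, 24.500, 83.000°)
step 2: Δleader=(-7.000, 16.000, 43.000°), engaged; cmd=(-9.000, 5.000, 22.000°) → follower=(44.000, 29.500, 105.000°)
step 3: Δleader=(15.000, 18.000, -42.000°), disengaged; cmd=(0,0,0) → follower holds at (44.000, 29.500, 105.000°)
step 4: Δleader=(8.000, -6.000, -5.000°), engaged; cmd=(6.000, -0.500, -2.000°) → follower=(50.000, 29.000, 103.000°)
step 5: Δleader=(-8.000, -25.000, 30.000°), engaged; cmd=(-10.000, -5.250, 15.500°) → follower=(40.000, 23.750, 118.500°)
step 6: Δleader=(17.000, 16.000, 44.000°), engaged; cmd=(15.000, 5.000, 22.500°) → follower=(55.000, 28.750, 141.000°)
step 7: Δleader=(25.000, 1.000, -9.000°), disengaged; cmd=(0,0,0) → follower holds at (55.000, 28.750, 141.000°)
step 8: Δleader=(20.000, 18.000, 17.000°), engaged; cmd=(18.000, 5.500, 9.000°) → follower=(73.000, 34.250, 150.000°)


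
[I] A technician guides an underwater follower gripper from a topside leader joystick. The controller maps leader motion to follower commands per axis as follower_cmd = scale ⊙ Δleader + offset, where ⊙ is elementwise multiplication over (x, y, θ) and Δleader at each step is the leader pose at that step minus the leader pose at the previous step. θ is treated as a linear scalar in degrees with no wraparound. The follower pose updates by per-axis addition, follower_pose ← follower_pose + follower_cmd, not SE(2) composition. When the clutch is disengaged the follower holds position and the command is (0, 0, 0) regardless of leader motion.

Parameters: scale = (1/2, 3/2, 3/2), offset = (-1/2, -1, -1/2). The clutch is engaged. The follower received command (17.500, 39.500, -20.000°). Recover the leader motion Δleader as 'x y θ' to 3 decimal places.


axis x: (17.500 − -1/2) / (1/2) = 36.000
axis y: (39.500 − -1) / (3/2) = 27.000
axis θ: (-20.000 − -1/2) / (3/2) = -13.000

36.000 27.000 -13.000


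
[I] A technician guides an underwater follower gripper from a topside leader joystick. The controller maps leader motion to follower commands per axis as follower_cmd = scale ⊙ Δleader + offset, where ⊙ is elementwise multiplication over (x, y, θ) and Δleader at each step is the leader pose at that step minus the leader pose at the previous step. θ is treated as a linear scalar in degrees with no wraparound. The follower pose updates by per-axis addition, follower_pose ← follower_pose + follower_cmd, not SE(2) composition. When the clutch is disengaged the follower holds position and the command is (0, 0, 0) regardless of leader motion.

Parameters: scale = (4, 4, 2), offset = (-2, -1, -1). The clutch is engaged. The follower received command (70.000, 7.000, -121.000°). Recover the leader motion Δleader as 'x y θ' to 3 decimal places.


axis x: (70.000 − -2) / (4) = 18.000
axis y: (7.000 − -1) / (4) = 2.000
axis θ: (-121.000 − -1) / (2) = -60.000

18.000 2.000 -60.000


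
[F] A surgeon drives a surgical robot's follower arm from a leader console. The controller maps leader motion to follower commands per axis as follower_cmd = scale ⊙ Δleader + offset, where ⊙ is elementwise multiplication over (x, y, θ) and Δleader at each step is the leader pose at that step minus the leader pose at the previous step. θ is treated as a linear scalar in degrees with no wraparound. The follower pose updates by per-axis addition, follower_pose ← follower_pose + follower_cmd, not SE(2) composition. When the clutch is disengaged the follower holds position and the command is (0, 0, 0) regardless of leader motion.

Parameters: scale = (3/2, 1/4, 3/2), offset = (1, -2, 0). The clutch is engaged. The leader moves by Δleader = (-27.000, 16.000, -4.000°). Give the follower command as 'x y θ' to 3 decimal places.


-39.500 2.000 -6.000

axis x: 3/2·-27.000 + 1 = -39.500
axis y: 1/4·16.000 + -2 = 2.000
axis θ: 3/2·-4.000 + 0 = -6.000


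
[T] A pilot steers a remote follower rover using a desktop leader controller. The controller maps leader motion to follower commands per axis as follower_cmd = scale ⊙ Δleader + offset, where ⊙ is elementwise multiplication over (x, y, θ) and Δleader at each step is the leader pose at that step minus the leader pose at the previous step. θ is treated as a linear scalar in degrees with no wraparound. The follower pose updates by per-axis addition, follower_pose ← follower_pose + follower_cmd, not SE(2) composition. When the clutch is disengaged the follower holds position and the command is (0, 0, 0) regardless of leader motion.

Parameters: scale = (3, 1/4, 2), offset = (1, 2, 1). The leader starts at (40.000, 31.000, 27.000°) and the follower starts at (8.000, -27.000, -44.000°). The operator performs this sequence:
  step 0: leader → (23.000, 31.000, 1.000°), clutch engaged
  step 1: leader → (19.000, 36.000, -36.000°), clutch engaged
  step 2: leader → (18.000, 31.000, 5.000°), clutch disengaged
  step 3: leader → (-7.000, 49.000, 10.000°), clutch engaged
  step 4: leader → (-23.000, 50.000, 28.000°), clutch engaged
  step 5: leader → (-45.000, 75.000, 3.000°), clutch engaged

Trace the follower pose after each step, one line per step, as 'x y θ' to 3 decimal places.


step 0: Δleader=(-17.000, 0.000, -26.000°), engaged; cmd=(-50.000, 2.000, -51.000°) → follower=(-42.000, -25.000, -95.000°)
step 1: Δleader=(-4.000, 5.000, -37.000°), engaged; cmd=(-11.000, 3.250, -73.000°) → follower=(-53.000, -21.750, -168.000°)
step 2: Δleader=(-1.000, -5.000, 41.000°), disengaged; cmd=(0,0,0) → follower holds at (-53.000, -21.750, -168.000°)
step 3: Δleader=(-25.000, 18.000, 5.000°), engaged; cmd=(-74.000, 6.500, 11.000°) → follower=(-127.000, -15.250, -157.000°)
step 4: Δleader=(-16.000, 1.000, 18.000°), engaged; cmd=(-47.000, 2.250, 37.000°) → follower=(-174.000, -13.000, -120.000°)
step 5: Δleader=(-22.000, 25.000, -25.000°), engaged; cmd=(-65.000, 8.250, -49.000°) → follower=(-239.000, -4.750, -169.000°)

-42.000 -25.000 -95.000
-53.000 -21.750 -168.000
-53.000 -21.750 -168.000
-127.000 -15.250 -157.000
-174.000 -13.000 -120.000
-239.000 -4.750 -169.000


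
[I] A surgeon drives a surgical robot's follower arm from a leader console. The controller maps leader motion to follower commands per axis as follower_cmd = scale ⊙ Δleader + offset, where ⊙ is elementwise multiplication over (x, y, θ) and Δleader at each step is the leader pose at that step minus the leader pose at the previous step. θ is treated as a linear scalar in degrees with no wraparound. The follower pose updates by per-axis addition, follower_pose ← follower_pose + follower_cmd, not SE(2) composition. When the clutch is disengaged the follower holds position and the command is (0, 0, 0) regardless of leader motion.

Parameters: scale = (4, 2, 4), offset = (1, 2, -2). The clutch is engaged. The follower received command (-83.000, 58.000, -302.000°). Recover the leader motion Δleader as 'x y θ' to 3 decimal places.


axis x: (-83.000 − 1) / (4) = -21.000
axis y: (58.000 − 2) / (2) = 28.000
axis θ: (-302.000 − -2) / (4) = -75.000

-21.000 28.000 -75.000


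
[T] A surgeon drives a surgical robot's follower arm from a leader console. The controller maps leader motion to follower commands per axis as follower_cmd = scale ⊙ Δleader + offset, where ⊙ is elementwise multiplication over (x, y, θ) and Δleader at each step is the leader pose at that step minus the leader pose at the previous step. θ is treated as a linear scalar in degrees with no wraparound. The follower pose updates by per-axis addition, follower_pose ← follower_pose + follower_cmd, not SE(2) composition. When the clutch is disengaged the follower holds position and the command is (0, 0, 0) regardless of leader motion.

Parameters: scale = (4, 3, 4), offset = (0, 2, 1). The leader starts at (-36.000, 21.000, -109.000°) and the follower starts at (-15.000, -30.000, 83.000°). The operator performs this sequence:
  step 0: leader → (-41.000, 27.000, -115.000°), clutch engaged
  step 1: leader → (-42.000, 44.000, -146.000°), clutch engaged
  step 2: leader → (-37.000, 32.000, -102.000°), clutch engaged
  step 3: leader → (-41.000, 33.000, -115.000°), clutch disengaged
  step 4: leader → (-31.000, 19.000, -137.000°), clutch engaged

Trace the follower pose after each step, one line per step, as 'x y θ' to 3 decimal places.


step 0: Δleader=(-5.000, 6.000, -6.000°), engaged; cmd=(-20.000, 20.000, -23.000°) → follower=(-35.000, -10.000, 60.000°)
step 1: Δleader=(-1.000, 17.000, -31.000°), engaged; cmd=(-4.000, 53.000, -123.000°) → follower=(-39.000, 43.000, -63.000°)
step 2: Δleader=(5.000, -12.000, 44.000°), engaged; cmd=(20.000, -34.000, 177.000°) → follower=(-19.000, 9.000, 114.000°)
step 3: Δleader=(-4.000, 1.000, -13.000°), disengaged; cmd=(0,0,0) → follower holds at (-19.000, 9.000, 114.000°)
step 4: Δleader=(10.000, -14.000, -22.000°), engaged; cmd=(40.000, -40.000, -87.000°) → follower=(21.000, -31.000, 27.000°)

-35.000 -10.000 60.000
-39.000 43.000 -63.000
-19.000 9.000 114.000
-19.000 9.000 114.000
21.000 -31.000 27.000


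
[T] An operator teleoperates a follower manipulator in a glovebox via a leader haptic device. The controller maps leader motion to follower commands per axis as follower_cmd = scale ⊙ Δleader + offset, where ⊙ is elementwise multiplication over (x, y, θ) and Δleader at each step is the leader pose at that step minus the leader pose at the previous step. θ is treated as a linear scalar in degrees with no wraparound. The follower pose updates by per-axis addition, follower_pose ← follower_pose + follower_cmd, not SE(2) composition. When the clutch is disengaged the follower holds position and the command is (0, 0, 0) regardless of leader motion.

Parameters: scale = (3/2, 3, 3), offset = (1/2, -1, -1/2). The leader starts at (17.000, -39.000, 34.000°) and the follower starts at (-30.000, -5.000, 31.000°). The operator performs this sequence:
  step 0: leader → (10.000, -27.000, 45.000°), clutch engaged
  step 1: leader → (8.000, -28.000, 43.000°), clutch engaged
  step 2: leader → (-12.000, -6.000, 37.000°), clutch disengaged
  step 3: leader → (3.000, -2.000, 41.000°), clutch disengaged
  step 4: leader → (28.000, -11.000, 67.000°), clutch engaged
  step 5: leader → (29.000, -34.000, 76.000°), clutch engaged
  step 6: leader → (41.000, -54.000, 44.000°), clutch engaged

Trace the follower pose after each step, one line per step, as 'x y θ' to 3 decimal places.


step 0: Δleader=(-7.000, 12.000, 11.000°), engaged; cmd=(-10.000, 35.000, 32.500°) → follower=(-40.000, 30.000, 63.500°)
step 1: Δleader=(-2.000, -1.000, -2.000°), engaged; cmd=(-2.500, -4.000, -6.500°) → follower=(-42.500, 26.000, 57.000°)
step 2: Δleader=(-20.000, 22.000, -6.000°), disengaged; cmd=(0,0,0) → follower holds at (-42.500, 26.000, 57.000°)
step 3: Δleader=(15.000, 4.000, 4.000°), disengaged; cmd=(0,0,0) → follower holds at (-42.500, 26.000, 57.000°)
step 4: Δleader=(25.000, -9.000, 26.000°), engaged; cmd=(38.000, -28.000, 77.500°) → follower=(-4.500, -2.000, 134.500°)
step 5: Δleader=(1.000, -23.000, 9.000°), engaged; cmd=(2.000, -70.000, 26.500°) → follower=(-2.500, -72.000, 161.000°)
step 6: Δleader=(12.000, -20.000, -32.000°), engaged; cmd=(18.500, -61.000, -96.500°) → follower=(16.000, -133.000, 64.500°)

-40.000 30.000 63.500
-42.500 26.000 57.000
-42.500 26.000 57.000
-42.500 26.000 57.000
-4.500 -2.000 134.500
-2.500 -72.000 161.000
16.000 -133.000 64.500


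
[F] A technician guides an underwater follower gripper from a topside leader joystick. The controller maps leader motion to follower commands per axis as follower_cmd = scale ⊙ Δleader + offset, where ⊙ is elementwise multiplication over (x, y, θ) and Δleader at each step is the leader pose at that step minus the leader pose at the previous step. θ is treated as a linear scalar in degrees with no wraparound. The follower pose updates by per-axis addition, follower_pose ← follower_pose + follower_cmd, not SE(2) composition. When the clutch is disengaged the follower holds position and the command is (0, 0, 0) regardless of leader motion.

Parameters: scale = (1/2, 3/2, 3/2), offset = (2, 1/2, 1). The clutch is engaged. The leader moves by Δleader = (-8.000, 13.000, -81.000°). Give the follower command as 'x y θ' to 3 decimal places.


axis x: 1/2·-8.000 + 2 = -2.000
axis y: 3/2·13.000 + 1/2 = 20.000
axis θ: 3/2·-81.000 + 1 = -120.500

-2.000 20.000 -120.500


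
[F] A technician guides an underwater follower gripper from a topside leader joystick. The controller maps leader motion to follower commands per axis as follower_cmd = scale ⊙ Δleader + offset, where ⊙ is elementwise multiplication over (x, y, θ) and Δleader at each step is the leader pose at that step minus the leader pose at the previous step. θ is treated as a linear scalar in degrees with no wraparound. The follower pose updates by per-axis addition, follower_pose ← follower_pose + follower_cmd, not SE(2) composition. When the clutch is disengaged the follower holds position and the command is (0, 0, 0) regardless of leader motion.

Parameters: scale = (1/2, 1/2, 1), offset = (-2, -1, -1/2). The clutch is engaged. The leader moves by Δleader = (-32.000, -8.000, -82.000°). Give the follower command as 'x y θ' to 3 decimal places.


axis x: 1/2·-32.000 + -2 = -18.000
axis y: 1/2·-8.000 + -1 = -5.000
axis θ: 1·-82.000 + -1/2 = -82.500

-18.000 -5.000 -82.500


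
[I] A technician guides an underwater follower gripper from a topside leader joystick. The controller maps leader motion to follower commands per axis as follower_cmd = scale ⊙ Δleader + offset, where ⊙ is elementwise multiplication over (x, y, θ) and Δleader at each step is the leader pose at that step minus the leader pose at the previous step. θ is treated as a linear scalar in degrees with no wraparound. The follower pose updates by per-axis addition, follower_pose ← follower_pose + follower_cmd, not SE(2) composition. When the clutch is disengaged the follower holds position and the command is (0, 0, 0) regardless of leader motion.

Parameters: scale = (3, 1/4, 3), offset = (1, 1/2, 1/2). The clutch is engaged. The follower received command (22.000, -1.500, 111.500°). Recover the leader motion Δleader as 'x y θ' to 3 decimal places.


axis x: (22.000 − 1) / (3) = 7.000
axis y: (-1.500 − 1/2) / (1/4) = -8.000
axis θ: (111.500 − 1/2) / (3) = 37.000

7.000 -8.000 37.000


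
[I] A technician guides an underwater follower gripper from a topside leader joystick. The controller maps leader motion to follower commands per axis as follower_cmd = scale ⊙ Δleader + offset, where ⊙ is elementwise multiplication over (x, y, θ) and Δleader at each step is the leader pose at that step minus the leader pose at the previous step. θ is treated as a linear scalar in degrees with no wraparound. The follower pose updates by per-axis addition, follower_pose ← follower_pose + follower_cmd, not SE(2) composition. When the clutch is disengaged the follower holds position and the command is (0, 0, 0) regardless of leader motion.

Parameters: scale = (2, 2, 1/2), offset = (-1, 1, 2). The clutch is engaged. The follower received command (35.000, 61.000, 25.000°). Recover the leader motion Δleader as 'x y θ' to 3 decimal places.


18.000 30.000 46.000

axis x: (35.000 − -1) / (2) = 18.000
axis y: (61.000 − 1) / (2) = 30.000
axis θ: (25.000 − 2) / (1/2) = 46.000
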